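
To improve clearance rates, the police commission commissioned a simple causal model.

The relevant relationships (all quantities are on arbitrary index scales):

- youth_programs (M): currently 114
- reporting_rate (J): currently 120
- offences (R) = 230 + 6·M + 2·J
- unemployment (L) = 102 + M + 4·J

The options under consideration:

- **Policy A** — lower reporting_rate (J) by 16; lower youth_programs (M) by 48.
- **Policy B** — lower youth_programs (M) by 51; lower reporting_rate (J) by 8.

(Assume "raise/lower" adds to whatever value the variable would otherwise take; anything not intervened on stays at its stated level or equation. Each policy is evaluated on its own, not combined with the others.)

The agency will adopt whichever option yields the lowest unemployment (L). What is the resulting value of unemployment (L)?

Policy A (J − 16, M − 48):
  M = 114 − 48 = 66
  J = 120 − 16 = 104
  L = 102 + 66 + 4·104 = 584
Policy B (M − 51, J − 8):
  M = 114 − 51 = 63
  J = 120 − 8 = 112
  L = 102 + 63 + 4·112 = 613
Comparing — Policy A: L=584, Policy B: L=613. Lowest is 584 (Policy A).

584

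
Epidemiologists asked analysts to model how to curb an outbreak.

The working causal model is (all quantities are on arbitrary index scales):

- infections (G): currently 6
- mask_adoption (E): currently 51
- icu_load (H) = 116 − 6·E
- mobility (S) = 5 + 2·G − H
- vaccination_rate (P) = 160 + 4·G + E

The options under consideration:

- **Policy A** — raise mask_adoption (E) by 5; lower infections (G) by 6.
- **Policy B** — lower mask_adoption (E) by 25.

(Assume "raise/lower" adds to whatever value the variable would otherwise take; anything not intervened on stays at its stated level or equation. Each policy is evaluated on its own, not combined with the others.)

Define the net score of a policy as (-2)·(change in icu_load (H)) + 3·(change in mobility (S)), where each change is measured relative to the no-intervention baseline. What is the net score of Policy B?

-750

Baseline:
  G = 6
  E = 51
  H = 116 − 6·51 = -190
  S = 5 + 2·6 − (-190) = 207
Policy B (E − 25):
  G = 6
  E = 51 − 25 = 26
  H = 116 − 6·26 = -40
  S = 5 + 2·6 − (-40) = 57
ΔH = -40 − (-190) = 150; ΔS = 57 − 207 = -150
Score = (-2)·150 + 3·(-150) = -750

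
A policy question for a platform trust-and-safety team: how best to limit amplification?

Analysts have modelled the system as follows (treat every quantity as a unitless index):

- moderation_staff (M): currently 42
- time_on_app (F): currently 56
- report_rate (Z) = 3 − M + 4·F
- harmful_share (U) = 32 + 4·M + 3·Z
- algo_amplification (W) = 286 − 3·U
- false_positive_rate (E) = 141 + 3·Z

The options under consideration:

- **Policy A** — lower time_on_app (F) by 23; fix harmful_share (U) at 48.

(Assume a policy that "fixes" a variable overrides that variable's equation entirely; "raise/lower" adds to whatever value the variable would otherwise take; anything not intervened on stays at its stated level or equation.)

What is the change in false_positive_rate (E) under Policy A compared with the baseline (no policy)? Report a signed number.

Baseline:
  M = 42
  F = 56
  Z = 3 − 42 + 4·56 = 185
  E = 141 + 3·185 = 696
Policy A (F − 23, U := 48):
  M = 42
  F = 56 − 23 = 33
  Z = 3 − 42 + 4·33 = 93
  E = 141 + 3·93 = 420
Change in E: 420 − 696 = -276

-276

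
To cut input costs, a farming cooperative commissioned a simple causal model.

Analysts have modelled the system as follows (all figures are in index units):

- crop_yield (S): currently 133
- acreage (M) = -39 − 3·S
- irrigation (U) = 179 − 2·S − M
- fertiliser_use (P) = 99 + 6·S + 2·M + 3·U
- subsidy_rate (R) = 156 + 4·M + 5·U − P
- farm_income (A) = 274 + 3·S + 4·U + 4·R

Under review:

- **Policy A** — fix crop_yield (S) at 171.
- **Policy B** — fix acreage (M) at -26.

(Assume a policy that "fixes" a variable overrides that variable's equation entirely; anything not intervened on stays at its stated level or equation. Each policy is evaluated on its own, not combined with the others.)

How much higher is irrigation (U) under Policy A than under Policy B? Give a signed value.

Policy A (S := 171):
  S = 171
  M = -39 − 3·171 = -552
  U = 179 − 2·171 − (-552) = 389
Policy B (M := -26):
  S = 133
  M = -26
  U = 179 − 2·133 − (-26) = -61
U: 389 − (-61) = 450

450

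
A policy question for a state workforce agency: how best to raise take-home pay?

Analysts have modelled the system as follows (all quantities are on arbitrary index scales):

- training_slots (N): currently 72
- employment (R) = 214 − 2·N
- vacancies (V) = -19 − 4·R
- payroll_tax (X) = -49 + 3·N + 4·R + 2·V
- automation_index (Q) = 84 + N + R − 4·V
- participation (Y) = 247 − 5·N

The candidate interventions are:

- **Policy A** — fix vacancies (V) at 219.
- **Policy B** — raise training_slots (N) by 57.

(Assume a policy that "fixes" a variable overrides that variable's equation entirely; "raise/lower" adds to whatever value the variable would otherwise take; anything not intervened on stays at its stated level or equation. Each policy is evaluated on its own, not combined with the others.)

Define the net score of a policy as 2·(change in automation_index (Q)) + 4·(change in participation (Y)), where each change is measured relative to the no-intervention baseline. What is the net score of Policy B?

-4902

Baseline:
  N = 72
  R = 214 − 2·72 = 70
  V = -19 − 4·70 = -299
  Q = 84 + 72 + 70 − 4·(-299) = 1422
  Y = 247 − 5·72 = -113
Policy B (N + 57):
  N = 72 + 57 = 129
  R = 214 − 2·129 = -44
  V = -19 − 4·(-44) = 157
  Q = 84 + 129 + (-44) − 4·157 = -459
  Y = 247 − 5·129 = -398
ΔQ = -459 − 1422 = -1881; ΔY = -398 − (-113) = -285
Score = 2·(-1881) + 4·(-285) = -4902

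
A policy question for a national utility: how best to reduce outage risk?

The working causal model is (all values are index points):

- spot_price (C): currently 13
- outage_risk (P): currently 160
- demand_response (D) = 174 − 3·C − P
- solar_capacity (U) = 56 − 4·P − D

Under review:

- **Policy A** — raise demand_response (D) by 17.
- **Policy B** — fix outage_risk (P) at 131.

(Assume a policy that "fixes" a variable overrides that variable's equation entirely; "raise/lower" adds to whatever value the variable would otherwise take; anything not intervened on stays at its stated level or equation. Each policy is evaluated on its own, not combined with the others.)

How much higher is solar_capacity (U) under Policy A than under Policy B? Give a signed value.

-104

Policy A (D + 17):
  C = 13
  P = 160
  D = 174 − 3·13 − 160 (+17 from intervention) = -8
  U = 56 − 4·160 − (-8) = -576
Policy B (P := 131):
  C = 13
  P = 131
  D = 174 − 3·13 − 131 = 4
  U = 56 − 4·131 − 4 = -472
U: -576 − (-472) = -104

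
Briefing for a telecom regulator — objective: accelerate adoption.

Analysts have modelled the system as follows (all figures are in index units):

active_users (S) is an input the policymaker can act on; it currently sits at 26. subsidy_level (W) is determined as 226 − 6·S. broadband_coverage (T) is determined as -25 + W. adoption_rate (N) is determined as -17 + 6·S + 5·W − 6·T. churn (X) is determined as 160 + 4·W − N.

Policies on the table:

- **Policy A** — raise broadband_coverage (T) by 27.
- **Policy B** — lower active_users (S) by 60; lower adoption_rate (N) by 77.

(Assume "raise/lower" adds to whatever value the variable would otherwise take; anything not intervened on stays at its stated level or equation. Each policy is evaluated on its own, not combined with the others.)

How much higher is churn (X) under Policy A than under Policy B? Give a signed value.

Policy A (T + 27):
  S = 26
  W = 226 − 6·26 = 70
  T = -25 + 70 (+27 from intervention) = 72
  N = -17 + 6·26 + 5·70 − 6·72 = 57
  X = 160 + 4·70 − 57 = 383
Policy B (S − 60, N − 77):
  S = 26 − 60 = -34
  W = 226 − 6·(-34) = 430
  T = -25 + 430 = 405
  N = -17 + 6·(-34) + 5·430 − 6·405 (−77 from intervention) = -578
  X = 160 + 4·430 − (-578) = 2458
X: 383 − 2458 = -2075

-2075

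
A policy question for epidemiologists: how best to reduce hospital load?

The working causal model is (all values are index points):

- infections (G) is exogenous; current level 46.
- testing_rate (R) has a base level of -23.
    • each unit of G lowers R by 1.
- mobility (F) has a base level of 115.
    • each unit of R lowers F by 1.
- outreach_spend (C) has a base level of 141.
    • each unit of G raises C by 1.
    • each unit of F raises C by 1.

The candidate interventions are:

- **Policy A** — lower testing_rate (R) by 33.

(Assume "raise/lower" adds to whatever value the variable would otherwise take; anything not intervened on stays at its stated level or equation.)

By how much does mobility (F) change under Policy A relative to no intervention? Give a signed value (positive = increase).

33

Baseline:
  G = 46
  R = -23 − 46 = -69
  F = 115 − (-69) = 184
Policy A (R − 33):
  G = 46
  R = -23 − 46 (−33 from intervention) = -102
  F = 115 − (-102) = 217
Change in F: 217 − 184 = 33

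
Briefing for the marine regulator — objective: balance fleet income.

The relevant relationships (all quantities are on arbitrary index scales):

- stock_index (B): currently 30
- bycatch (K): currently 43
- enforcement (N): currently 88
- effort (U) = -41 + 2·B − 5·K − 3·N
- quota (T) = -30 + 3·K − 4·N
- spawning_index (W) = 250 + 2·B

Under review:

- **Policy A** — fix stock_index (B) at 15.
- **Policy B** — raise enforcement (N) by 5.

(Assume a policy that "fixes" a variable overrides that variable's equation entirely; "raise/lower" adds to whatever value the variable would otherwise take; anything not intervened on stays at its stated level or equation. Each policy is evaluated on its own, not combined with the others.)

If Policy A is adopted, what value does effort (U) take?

Policy A (B := 15):
  B = 15
  K = 43
  N = 88
  U = -41 + 2·15 − 5·43 − 3·88 = -490

-490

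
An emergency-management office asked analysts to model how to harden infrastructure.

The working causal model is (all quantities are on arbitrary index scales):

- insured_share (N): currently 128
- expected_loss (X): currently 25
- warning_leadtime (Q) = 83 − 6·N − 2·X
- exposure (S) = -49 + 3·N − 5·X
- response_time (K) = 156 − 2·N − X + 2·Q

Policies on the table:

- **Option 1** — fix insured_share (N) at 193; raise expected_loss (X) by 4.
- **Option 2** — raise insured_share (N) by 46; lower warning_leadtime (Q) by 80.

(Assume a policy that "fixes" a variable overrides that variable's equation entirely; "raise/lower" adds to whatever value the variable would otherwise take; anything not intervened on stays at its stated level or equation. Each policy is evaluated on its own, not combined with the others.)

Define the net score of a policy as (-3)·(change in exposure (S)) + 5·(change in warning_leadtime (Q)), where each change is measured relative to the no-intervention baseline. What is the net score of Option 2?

Baseline:
  N = 128
  X = 25
  Q = 83 − 6·128 − 2·25 = -735
  S = -49 + 3·128 − 5·25 = 210
Option 2 (N + 46, Q − 80):
  N = 128 + 46 = 174
  X = 25
  Q = 83 − 6·174 − 2·25 (−80 from intervention) = -1091
  S = -49 + 3·174 − 5·25 = 348
ΔS = 348 − 210 = 138; ΔQ = -1091 − (-735) = -356
Score = (-3)·138 + 5·(-356) = -2194

-2194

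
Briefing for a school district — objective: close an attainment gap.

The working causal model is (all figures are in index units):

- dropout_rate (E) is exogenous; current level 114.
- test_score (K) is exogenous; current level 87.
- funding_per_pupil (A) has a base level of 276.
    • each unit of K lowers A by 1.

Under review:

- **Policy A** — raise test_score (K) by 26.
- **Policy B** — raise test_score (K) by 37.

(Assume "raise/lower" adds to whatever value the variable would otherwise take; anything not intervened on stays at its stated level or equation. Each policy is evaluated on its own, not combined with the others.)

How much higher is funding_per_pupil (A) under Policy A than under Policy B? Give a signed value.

Policy A (K + 26):
  K = 87 + 26 = 113
  A = 276 − 113 = 163
Policy B (K + 37):
  K = 87 + 37 = 124
  A = 276 − 124 = 152
A: 163 − 152 = 11

11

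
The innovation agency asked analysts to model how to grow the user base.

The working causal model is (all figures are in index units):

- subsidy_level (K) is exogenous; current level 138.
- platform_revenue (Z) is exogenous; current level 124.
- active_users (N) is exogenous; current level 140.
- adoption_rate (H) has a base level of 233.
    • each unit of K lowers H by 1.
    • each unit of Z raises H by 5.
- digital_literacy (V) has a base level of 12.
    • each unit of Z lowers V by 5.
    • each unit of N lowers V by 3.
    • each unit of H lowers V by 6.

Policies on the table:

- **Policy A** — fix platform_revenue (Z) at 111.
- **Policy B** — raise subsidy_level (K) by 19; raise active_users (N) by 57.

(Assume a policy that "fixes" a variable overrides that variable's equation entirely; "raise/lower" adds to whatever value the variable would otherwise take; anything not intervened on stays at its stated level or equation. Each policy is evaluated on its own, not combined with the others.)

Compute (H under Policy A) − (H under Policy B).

-46

Policy A (Z := 111):
  K = 138
  Z = 111
  H = 233 − 138 + 5·111 = 650
Policy B (K + 19, N + 57):
  K = 138 + 19 = 157
  Z = 124
  H = 233 − 157 + 5·124 = 696
H: 650 − 696 = -46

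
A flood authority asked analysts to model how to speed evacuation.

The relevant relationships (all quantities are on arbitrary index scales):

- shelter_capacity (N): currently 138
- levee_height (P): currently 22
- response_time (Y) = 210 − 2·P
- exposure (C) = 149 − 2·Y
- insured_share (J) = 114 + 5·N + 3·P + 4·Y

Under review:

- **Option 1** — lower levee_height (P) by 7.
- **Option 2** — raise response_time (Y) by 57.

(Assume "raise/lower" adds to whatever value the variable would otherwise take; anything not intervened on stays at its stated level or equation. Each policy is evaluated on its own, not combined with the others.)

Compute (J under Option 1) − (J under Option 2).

-193

Option 1 (P − 7):
  N = 138
  P = 22 − 7 = 15
  Y = 210 − 2·15 = 180
  J = 114 + 5·138 + 3·15 + 4·180 = 1569
Option 2 (Y + 57):
  N = 138
  P = 22
  Y = 210 − 2·22 (+57 from intervention) = 223
  J = 114 + 5·138 + 3·22 + 4·223 = 1762
J: 1569 − 1762 = -193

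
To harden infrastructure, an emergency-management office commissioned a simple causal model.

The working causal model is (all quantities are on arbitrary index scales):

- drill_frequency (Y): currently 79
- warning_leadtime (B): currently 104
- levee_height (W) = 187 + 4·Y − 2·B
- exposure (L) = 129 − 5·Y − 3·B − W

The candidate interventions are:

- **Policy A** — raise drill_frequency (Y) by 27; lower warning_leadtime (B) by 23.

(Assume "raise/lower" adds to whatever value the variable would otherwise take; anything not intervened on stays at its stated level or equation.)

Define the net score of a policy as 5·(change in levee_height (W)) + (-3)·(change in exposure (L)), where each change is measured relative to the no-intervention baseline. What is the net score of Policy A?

1430

Baseline:
  Y = 79
  B = 104
  W = 187 + 4·79 − 2·104 = 295
  L = 129 − 5·79 − 3·104 − 295 = -873
Policy A (Y + 27, B − 23):
  Y = 79 + 27 = 106
  B = 104 − 23 = 81
  W = 187 + 4·106 − 2·81 = 449
  L = 129 − 5·106 − 3·81 − 449 = -1093
ΔW = 449 − 295 = 154; ΔL = -1093 − (-873) = -220
Score = 5·154 + (-3)·(-220) = 1430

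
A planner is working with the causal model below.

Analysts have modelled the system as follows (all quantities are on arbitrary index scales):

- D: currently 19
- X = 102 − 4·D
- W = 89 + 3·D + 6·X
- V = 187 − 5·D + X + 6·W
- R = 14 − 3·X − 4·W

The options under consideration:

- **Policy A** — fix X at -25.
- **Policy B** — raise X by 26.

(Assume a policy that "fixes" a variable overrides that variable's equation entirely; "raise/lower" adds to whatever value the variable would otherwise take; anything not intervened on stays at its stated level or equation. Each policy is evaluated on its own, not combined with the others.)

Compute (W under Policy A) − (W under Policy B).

-462

Policy A (X := -25):
  D = 19
  X = -25
  W = 89 + 3·19 + 6·(-25) = -4
Policy B (X + 26):
  D = 19
  X = 102 − 4·19 (+26 from intervention) = 52
  W = 89 + 3·19 + 6·52 = 458
W: -4 − 458 = -462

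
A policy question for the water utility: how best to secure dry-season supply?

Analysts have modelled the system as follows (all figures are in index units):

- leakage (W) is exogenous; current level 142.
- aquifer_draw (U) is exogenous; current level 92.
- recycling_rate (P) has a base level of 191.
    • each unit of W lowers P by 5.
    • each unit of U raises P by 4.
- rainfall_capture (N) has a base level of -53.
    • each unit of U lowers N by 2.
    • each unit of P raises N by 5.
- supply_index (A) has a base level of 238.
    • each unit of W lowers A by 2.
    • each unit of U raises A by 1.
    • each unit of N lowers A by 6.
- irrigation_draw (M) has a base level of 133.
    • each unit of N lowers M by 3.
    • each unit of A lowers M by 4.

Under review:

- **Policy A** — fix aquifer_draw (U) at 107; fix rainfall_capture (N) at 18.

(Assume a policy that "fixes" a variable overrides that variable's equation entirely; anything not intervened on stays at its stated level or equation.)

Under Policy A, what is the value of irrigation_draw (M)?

Policy A (U := 107, N := 18):
  W = 142
  U = 107
  P = 191 − 5·142 + 4·107 = -91
  N = 18
  A = 238 − 2·142 + 107 − 6·18 = -47
  M = 133 − 3·18 − 4·(-47) = 267

267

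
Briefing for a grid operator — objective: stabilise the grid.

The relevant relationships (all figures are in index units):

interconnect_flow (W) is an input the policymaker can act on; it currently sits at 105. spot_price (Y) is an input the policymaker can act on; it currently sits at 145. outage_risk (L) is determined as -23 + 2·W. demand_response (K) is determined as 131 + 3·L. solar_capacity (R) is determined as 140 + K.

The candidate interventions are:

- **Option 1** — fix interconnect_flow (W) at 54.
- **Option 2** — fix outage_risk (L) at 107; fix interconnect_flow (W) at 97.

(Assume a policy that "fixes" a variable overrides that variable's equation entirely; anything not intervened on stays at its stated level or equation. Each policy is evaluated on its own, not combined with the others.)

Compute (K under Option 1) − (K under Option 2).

Option 1 (W := 54):
  W = 54
  L = -23 + 2·54 = 85
  K = 131 + 3·85 = 386
Option 2 (L := 107, W := 97):
  W = 97
  L = 107
  K = 131 + 3·107 = 452
K: 386 − 452 = -66

-66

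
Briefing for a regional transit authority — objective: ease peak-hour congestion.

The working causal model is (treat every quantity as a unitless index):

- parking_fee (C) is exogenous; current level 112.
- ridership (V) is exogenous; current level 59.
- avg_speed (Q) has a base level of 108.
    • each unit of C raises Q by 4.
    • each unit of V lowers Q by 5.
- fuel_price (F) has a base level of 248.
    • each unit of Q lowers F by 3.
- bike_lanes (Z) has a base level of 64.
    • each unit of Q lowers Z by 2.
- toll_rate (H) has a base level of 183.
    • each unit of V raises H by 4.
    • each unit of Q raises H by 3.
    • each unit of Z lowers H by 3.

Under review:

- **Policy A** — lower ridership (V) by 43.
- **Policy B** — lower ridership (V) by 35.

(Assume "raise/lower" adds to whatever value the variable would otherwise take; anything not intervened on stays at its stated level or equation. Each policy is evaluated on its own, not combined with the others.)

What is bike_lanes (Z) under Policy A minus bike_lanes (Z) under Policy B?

-80

Policy A (V − 43):
  C = 112
  V = 59 − 43 = 16
  Q = 108 + 4·112 − 5·16 = 476
  Z = 64 − 2·476 = -888
Policy B (V − 35):
  C = 112
  V = 59 − 35 = 24
  Q = 108 + 4·112 − 5·24 = 436
  Z = 64 − 2·436 = -808
Z: -888 − (-808) = -80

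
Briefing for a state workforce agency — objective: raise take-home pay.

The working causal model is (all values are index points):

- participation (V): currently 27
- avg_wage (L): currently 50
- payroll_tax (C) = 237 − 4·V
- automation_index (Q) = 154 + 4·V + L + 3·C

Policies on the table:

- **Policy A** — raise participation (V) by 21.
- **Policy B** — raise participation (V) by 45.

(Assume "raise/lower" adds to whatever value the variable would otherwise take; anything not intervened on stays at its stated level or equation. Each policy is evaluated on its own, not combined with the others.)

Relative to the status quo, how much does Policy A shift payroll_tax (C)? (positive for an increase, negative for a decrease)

-84

Baseline:
  V = 27
  C = 237 − 4·27 = 129
Policy A (V + 21):
  V = 27 + 21 = 48
  C = 237 − 4·48 = 45
Change in C: 45 − 129 = -84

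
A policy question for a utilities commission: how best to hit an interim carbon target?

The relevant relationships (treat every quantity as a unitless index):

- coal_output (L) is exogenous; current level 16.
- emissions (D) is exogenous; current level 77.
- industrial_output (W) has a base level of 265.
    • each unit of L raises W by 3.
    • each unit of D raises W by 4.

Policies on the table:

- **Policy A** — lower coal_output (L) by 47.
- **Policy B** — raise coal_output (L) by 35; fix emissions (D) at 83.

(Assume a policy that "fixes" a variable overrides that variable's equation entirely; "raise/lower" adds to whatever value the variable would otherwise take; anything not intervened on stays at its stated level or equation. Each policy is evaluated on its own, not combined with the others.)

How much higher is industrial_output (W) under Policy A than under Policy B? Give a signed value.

Policy A (L − 47):
  L = 16 − 47 = -31
  D = 77
  W = 265 + 3·(-31) + 4·77 = 480
Policy B (L + 35, D := 83):
  L = 16 + 35 = 51
  D = 83
  W = 265 + 3·51 + 4·83 = 750
W: 480 − 750 = -270

-270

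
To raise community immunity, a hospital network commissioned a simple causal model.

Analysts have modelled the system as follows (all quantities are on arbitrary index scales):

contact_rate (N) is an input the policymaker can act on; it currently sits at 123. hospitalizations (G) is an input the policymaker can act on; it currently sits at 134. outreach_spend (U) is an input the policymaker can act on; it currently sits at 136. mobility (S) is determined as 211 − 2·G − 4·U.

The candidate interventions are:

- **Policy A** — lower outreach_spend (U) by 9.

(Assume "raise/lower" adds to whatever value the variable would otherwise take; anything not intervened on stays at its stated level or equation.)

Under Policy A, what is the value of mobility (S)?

-565

Policy A (U − 9):
  G = 134
  U = 136 − 9 = 127
  S = 211 − 2·134 − 4·127 = -565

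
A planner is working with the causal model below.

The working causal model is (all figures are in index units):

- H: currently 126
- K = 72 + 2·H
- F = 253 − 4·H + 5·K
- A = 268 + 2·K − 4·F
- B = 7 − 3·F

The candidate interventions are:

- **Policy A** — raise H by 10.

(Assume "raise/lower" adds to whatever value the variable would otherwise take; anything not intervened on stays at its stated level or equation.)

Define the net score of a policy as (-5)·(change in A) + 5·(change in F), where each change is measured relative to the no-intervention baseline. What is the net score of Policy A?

Baseline:
  H = 126
  K = 72 + 2·126 = 324
  F = 253 − 4·126 + 5·324 = 1369
  A = 268 + 2·324 − 4·1369 = -4560
Policy A (H + 10):
  H = 126 + 10 = 136
  K = 72 + 2·136 = 344
  F = 253 − 4·136 + 5·344 = 1429
  A = 268 + 2·344 − 4·1429 = -4760
ΔA = -4760 − (-4560) = -200; ΔF = 1429 − 1369 = 60
Score = (-5)·(-200) + 5·60 = 1300

1300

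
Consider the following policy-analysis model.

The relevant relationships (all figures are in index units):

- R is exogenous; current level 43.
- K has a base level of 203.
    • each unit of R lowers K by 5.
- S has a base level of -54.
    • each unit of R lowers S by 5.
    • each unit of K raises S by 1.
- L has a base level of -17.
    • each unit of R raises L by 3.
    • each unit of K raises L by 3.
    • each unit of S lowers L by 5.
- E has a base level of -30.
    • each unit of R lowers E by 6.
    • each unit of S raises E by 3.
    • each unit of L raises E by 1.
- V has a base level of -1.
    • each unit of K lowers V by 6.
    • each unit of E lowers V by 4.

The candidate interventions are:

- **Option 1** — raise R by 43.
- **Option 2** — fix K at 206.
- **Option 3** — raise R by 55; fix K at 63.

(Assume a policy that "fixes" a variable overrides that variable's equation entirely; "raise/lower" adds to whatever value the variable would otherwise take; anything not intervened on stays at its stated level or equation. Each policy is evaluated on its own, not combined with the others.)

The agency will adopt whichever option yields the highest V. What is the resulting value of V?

Option 1 (R + 43):
  R = 43 + 43 = 86
  K = 203 − 5·86 = -227
  S = -54 − 5·86 + (-227) = -711
  L = -17 + 3·86 + 3·(-227) − 5·(-711) = 3115
  E = -30 − 6·86 + 3·(-711) + 3115 = 436
  V = -1 − 6·(-227) − 4·436 = -383
Option 2 (K := 206):
  R = 43
  K = 206
  S = -54 − 5·43 + 206 = -63
  L = -17 + 3·43 + 3·206 − 5·(-63) = 1045
  E = -30 − 6·43 + 3·(-63) + 1045 = 568
  V = -1 − 6·206 − 4·568 = -3509
Option 3 (R + 55, K := 63):
  R = 43 + 55 = 98
  K = 63
  S = -54 − 5·98 + 63 = -481
  L = -17 + 3·98 + 3·63 − 5·(-481) = 2871
  E = -30 − 6·98 + 3·(-481) + 2871 = 810
  V = -1 − 6·63 − 4·810 = -3619
Comparing — Option 1: V=-383, Option 2: V=-3509, Option 3: V=-3619. Highest is -383 (Option 1).

-383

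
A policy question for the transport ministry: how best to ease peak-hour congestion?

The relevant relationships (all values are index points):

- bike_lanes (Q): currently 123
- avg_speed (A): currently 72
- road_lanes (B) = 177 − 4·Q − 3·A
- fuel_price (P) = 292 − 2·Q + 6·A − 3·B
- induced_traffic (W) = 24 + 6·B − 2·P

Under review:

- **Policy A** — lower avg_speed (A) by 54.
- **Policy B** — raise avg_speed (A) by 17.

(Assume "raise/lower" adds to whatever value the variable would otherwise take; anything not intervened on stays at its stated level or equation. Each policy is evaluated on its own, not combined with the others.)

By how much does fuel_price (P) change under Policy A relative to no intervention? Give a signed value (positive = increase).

Baseline:
  Q = 123
  A = 72
  B = 177 − 4·123 − 3·72 = -531
  P = 292 − 2·123 + 6·72 − 3·(-531) = 2071
Policy A (A − 54):
  Q = 123
  A = 72 − 54 = 18
  B = 177 − 4·123 − 3·18 = -369
  P = 292 − 2·123 + 6·18 − 3·(-369) = 1261
Change in P: 1261 − 2071 = -810

-810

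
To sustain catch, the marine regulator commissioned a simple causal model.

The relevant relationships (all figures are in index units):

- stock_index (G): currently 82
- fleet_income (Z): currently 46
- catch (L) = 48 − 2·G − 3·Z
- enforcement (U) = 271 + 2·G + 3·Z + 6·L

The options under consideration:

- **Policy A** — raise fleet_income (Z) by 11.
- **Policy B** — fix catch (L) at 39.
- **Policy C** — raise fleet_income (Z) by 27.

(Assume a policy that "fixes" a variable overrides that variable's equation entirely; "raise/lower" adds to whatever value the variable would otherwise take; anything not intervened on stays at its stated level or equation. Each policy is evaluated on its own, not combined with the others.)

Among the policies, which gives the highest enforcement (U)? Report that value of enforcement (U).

807

Policy A (Z + 11):
  G = 82
  Z = 46 + 11 = 57
  L = 48 − 2·82 − 3·57 = -287
  U = 271 + 2·82 + 3·57 + 6·(-287) = -1116
Policy B (L := 39):
  G = 82
  Z = 46
  L = 39
  U = 271 + 2·82 + 3·46 + 6·39 = 807
Policy C (Z + 27):
  G = 82
  Z = 46 + 27 = 73
  L = 48 − 2·82 − 3·73 = -335
  U = 271 + 2·82 + 3·73 + 6·(-335) = -1356
Comparing — Policy A: U=-1116, Policy B: U=807, Policy C: U=-1356. Highest is 807 (Policy B).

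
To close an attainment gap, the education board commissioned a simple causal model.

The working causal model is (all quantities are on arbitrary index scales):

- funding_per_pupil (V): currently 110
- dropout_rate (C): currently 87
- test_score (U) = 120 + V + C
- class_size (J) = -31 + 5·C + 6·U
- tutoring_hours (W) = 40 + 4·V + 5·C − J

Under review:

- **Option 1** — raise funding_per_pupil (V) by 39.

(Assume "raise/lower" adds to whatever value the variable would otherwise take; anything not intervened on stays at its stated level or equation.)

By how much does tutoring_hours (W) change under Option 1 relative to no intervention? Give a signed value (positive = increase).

-78

Baseline:
  V = 110
  C = 87
  U = 120 + 110 + 87 = 317
  J = -31 + 5·87 + 6·317 = 2306
  W = 40 + 4·110 + 5·87 − 2306 = -1391
Option 1 (V + 39):
  V = 110 + 39 = 149
  C = 87
  U = 120 + 149 + 87 = 356
  J = -31 + 5·87 + 6·356 = 2540
  W = 40 + 4·149 + 5·87 − 2540 = -1469
Change in W: -1469 − (-1391) = -78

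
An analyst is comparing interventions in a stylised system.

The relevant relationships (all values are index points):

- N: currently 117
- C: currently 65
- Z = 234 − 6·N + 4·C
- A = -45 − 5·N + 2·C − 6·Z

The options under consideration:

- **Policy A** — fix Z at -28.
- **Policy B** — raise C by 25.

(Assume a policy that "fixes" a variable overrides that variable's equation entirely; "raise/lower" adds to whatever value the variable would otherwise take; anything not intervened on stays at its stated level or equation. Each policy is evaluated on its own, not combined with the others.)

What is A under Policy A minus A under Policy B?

Policy A (Z := -28):
  N = 117
  C = 65
  Z = -28
  A = -45 − 5·117 + 2·65 − 6·(-28) = -332
Policy B (C + 25):
  N = 117
  C = 65 + 25 = 90
  Z = 234 − 6·117 + 4·90 = -108
  A = -45 − 5·117 + 2·90 − 6·(-108) = 198
A: -332 − 198 = -530

-530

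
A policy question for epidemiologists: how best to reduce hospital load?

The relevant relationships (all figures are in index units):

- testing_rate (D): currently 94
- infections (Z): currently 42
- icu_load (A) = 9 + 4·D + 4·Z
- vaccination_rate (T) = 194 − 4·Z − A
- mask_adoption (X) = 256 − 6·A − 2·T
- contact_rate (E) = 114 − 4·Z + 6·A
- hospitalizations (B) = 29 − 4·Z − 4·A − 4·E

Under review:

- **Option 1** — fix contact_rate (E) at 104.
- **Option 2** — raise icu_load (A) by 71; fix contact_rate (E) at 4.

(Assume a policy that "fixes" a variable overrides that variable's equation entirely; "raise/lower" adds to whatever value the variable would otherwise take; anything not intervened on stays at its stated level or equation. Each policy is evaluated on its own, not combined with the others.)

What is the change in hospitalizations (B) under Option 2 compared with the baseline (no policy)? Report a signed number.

12756

Baseline:
  D = 94
  Z = 42
  A = 9 + 4·94 + 4·42 = 553
  E = 114 − 4·42 + 6·553 = 3264
  B = 29 − 4·42 − 4·553 − 4·3264 = -15407
Option 2 (A + 71, E := 4):
  D = 94
  Z = 42
  A = 9 + 4·94 + 4·42 (+71 from intervention) = 624
  E = 4
  B = 29 − 4·42 − 4·624 − 4·4 = -2651
Change in B: -2651 − (-15407) = 12756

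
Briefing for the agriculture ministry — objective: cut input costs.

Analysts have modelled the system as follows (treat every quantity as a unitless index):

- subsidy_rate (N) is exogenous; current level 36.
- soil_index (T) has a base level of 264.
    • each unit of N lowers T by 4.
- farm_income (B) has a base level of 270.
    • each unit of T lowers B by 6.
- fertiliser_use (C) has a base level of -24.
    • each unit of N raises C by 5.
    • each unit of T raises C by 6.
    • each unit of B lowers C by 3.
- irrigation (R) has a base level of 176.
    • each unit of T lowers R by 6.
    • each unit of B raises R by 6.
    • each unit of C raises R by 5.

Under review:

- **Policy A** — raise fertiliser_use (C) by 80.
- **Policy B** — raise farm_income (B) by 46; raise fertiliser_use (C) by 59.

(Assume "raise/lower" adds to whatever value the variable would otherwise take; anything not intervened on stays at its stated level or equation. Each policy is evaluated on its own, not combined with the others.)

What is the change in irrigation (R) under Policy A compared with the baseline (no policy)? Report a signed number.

Baseline:
  N = 36
  T = 264 − 4·36 = 120
  B = 270 − 6·120 = -450
  C = -24 + 5·36 + 6·120 − 3·(-450) = 2226
  R = 176 − 6·120 + 6·(-450) + 5·2226 = 7886
Policy A (C + 80):
  N = 36
  T = 264 − 4·36 = 120
  B = 270 − 6·120 = -450
  C = -24 + 5·36 + 6·120 − 3·(-450) (+80 from intervention) = 2306
  R = 176 − 6·120 + 6·(-450) + 5·2306 = 8286
Change in R: 8286 − 7886 = 400

400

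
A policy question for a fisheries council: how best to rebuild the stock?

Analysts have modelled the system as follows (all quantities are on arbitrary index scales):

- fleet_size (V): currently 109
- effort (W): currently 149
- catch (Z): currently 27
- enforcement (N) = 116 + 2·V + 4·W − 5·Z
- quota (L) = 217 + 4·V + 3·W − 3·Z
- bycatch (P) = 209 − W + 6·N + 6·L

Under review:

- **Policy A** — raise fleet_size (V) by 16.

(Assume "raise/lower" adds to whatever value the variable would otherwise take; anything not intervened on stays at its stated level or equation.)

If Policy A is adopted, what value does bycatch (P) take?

11520

Policy A (V + 16):
  V = 109 + 16 = 125
  W = 149
  Z = 27
  N = 116 + 2·125 + 4·149 − 5·27 = 827
  L = 217 + 4·125 + 3·149 − 3·27 = 1083
  P = 209 − 149 + 6·827 + 6·1083 = 11520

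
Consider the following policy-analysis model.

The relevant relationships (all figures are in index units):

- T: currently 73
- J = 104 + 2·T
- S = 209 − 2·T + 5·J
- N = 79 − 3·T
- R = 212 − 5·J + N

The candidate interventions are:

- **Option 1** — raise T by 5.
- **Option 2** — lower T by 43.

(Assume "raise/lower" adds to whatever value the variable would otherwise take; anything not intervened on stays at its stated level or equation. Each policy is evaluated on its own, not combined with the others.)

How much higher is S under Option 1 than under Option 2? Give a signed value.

384

Option 1 (T + 5):
  T = 73 + 5 = 78
  J = 104 + 2·78 = 260
  S = 209 − 2·78 + 5·260 = 1353
Option 2 (T − 43):
  T = 73 − 43 = 30
  J = 104 + 2·30 = 164
  S = 209 − 2·30 + 5·164 = 969
S: 1353 − 969 = 384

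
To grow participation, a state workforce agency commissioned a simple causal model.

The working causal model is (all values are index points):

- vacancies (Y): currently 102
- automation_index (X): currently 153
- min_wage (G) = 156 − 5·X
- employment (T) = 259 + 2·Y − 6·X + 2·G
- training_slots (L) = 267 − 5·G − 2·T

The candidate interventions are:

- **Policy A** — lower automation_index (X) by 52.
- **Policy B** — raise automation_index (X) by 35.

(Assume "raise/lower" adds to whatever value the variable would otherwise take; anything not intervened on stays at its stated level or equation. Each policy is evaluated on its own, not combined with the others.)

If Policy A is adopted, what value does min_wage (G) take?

Policy A (X − 52):
  X = 153 − 52 = 101
  G = 156 − 5·101 = -349

-349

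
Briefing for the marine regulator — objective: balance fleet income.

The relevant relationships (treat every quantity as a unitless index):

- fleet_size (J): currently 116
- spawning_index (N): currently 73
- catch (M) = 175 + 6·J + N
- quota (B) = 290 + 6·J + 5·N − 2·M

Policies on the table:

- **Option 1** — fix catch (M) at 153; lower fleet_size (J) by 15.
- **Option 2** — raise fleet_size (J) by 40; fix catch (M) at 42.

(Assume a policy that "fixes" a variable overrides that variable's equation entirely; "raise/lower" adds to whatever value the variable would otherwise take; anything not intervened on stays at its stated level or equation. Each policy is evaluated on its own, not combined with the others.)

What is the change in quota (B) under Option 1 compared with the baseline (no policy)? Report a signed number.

Baseline:
  J = 116
  N = 73
  M = 175 + 6·116 + 73 = 944
  B = 290 + 6·116 + 5·73 − 2·944 = -537
Option 1 (M := 153, J − 15):
  J = 116 − 15 = 101
  N = 73
  M = 153
  B = 290 + 6·101 + 5·73 − 2·153 = 955
Change in B: 955 − (-537) = 1492

1492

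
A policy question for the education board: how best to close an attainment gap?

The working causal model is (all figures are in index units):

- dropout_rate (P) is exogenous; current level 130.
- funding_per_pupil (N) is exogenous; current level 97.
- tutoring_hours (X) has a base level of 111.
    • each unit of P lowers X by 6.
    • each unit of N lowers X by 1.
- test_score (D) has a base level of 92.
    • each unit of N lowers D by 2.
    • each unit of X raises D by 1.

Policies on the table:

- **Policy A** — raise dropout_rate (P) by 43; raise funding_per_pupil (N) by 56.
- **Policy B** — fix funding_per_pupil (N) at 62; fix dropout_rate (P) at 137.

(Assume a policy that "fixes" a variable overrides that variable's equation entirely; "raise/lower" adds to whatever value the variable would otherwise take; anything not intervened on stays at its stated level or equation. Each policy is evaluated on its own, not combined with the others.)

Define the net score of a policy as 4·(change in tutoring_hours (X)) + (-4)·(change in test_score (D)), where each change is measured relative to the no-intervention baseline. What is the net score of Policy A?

Baseline:
  P = 130
  N = 97
  X = 111 − 6·130 − 97 = -766
  D = 92 − 2·97 + (-766) = -868
Policy A (P + 43, N + 56):
  P = 130 + 43 = 173
  N = 97 + 56 = 153
  X = 111 − 6·173 − 153 = -1080
  D = 92 − 2·153 + (-1080) = -1294
ΔX = -1080 − (-766) = -314; ΔD = -1294 − (-868) = -426
Score = 4·(-314) + (-4)·(-426) = 448

448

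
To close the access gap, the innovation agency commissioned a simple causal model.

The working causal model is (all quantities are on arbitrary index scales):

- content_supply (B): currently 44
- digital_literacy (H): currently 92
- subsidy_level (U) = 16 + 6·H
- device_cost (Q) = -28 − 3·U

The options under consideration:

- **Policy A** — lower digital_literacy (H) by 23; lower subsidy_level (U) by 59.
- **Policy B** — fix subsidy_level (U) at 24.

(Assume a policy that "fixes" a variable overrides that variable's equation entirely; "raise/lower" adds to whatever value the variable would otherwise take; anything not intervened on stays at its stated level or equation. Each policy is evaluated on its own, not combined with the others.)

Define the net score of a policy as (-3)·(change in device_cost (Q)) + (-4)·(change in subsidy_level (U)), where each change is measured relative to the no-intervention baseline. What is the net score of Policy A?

-985

Baseline:
  H = 92
  U = 16 + 6·92 = 568
  Q = -28 − 3·568 = -1732
Policy A (H − 23, U − 59):
  H = 92 − 23 = 69
  U = 16 + 6·69 (−59 from intervention) = 371
  Q = -28 − 3·371 = -1141
ΔQ = -1141 − (-1732) = 591; ΔU = 371 − 568 = -197
Score = (-3)·591 + (-4)·(-197) = -985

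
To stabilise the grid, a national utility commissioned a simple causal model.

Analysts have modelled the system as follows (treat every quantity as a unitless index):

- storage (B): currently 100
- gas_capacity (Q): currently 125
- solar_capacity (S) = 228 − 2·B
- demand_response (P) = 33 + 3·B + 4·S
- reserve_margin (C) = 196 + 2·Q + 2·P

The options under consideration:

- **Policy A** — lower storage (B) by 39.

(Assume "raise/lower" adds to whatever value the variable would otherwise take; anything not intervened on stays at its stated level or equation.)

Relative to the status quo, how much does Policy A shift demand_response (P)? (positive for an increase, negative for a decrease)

195

Baseline:
  B = 100
  S = 228 − 2·100 = 28
  P = 33 + 3·100 + 4·28 = 445
Policy A (B − 39):
  B = 100 − 39 = 61
  S = 228 − 2·61 = 106
  P = 33 + 3·61 + 4·106 = 640
Change in P: 640 − 445 = 195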